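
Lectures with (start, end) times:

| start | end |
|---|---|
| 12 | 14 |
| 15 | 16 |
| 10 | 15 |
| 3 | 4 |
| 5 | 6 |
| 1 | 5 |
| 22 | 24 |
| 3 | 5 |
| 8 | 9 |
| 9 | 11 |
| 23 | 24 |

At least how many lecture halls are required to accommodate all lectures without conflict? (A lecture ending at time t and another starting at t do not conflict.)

Count concurrent intervals with a sweep; the peak is the room count.
Events (time:±→running): 1:+→1 3:+→2 3:+→3 … peak 3.

3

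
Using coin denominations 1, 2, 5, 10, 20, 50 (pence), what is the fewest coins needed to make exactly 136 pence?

136 = 2×50 + 1×20 + 1×10 + 1×5 + 1×1
Total coins = 2 + 1 + 1 + 1 + 1 = 6

6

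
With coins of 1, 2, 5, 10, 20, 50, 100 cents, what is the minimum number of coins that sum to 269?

7

Use the largest denomination that fits, subtract, and repeat.
269 − 2×100→69 − 1×50→19 − 1×10→9 − 1×5→4 − 2×2→0
Total coins = 2 + 1 + 1 + 1 + 2 = 7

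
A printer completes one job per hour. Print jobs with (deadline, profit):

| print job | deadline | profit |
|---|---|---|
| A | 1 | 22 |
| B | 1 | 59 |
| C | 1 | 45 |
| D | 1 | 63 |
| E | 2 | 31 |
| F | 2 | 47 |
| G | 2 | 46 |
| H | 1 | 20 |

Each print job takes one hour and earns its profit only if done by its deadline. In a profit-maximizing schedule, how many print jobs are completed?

2

Profit order: D=63 B=59 F=47 G=46 C=45 E=31 A=22 H=20
Assign: D→slot 1, B skipped, F→slot 2, G skipped, C skipped, E skipped, A skipped, H skipped.
Slots: [1:D] [2:F]
2 of 8 scheduled.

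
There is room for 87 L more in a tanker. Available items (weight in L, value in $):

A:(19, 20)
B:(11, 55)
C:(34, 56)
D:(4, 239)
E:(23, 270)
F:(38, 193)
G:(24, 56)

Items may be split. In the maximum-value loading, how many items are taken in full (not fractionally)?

4

Sort by value per unit weight and fill in that order.
Order: D (239/4=59.75) > E (270/23=11.74) > F (193/38=5.08) > B (55/11=5.00) > G (56/24=2.33) > C (56/34=1.65) > A (20/19=1.05)
Fill: take D (4 @ 239) → take E (23 @ 270) → take F (38 @ 193) → take B (11 @ 55) → take 11/24 of G → 25.67; 87/87 used.
4 item(s) taken whole; one partial (take 11/24 of G).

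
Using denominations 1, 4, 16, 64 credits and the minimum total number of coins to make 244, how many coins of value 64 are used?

Greedy: take as many of the largest coin as possible, then repeat with the remainder.
244 = 3×64 + 3×16 + 1×4
Count of 64: 3

3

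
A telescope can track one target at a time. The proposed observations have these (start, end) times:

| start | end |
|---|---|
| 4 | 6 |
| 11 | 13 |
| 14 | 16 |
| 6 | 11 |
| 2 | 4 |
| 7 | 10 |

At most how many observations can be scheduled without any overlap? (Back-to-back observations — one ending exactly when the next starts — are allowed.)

By end time: (2,4), (4,6), (7,10), (6,11), (11,13), (14,16).
Pick (2,4); next start ≥ 4 → (4,6); next start ≥ 6 → (7,10); next start ≥ 10 → (11,13); next start ≥ 13 → (14,16).
Selected 5 observations.

5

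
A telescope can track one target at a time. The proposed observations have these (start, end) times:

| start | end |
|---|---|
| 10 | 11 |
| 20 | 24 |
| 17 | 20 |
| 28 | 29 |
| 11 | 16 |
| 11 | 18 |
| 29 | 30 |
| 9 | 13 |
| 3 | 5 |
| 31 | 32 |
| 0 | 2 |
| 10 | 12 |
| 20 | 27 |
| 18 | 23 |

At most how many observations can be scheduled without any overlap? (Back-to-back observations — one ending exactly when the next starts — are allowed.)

Greedy by earliest finish: after sorting by end time, pick each interval compatible with the last pick.
Sorted by end: (0,2)  (3,5)  (10,11)  (10,12)  (9,13)  (11,16)  (11,18)  (17,20)  (18,23)  (20,24)  (20,27)  (28,29)  (29,30)  (31,32)
take (0,2); take (3,5); take (10,11); take (11,16); take (17,20); take (20,24); take (28,29); take (29,30); take (31,32).
Selected 9 observations.

9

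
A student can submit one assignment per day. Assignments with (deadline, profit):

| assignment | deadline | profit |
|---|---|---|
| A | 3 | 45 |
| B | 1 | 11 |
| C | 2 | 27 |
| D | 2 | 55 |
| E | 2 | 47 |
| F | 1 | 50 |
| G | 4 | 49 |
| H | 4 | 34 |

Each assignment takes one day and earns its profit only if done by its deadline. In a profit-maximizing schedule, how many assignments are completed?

4

Take jobs in profit order; each goes to the latest open slot no later than its deadline.
Profit order: D=55 F=50 G=49 E=47 A=45 H=34 C=27 B=11
Assign: D→slot 2, F→slot 1, G→slot 4, E skipped, A→slot 3, H skipped, C skipped, B skipped.
Slots: [1:F] [2:D] [3:A] [4:G]
4 of 8 scheduled.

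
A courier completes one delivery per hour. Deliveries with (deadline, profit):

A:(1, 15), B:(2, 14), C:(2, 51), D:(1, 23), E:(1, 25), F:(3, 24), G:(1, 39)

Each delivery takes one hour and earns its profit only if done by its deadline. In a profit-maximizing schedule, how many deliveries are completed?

Profit order: C=51 G=39 E=25 F=24 D=23 A=15 B=14
Assign: C→slot 2, G→slot 1, E skipped, F→slot 3, D skipped, A skipped, B skipped.
Slots: [1:G] [2:C] [3:F]
3 of 7 scheduled.

3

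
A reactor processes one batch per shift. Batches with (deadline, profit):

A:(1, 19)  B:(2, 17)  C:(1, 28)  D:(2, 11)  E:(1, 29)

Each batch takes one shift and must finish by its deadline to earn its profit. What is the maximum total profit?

Profit order: E=29 C=28 A=19 B=17 D=11
Assign: E→slot 1, C skipped, A skipped, B→slot 2, D skipped.
Slots: [1:E] [2:B]
Profit = 29 + 17 = 46

46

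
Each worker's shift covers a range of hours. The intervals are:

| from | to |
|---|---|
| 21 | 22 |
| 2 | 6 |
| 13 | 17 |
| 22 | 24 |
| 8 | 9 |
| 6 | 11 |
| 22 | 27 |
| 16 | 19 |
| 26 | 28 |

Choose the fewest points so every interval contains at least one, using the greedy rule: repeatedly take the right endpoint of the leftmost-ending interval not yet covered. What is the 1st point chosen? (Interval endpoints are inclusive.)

Process intervals by earliest right end; each time one isn't hit yet, stab at its right endpoint.
By right end: [2,6]  [8,9]  [6,11]  [13,17]  [16,19]  [21,22]  [22,24]  [22,27]  [26,28]
[2,6] uncovered → point at 6; [8,9] uncovered → point at 9; [13,17] uncovered → point at 17; [21,22] uncovered → point at 22; [26,28] uncovered → point at 28.
Points: 6, 9, 17, 22, 28 (5 total).

6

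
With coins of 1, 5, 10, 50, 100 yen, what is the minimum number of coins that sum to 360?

360 − 3×100→60 − 1×50→10 − 1×10→0
Total coins = 3 + 1 + 1 = 5

5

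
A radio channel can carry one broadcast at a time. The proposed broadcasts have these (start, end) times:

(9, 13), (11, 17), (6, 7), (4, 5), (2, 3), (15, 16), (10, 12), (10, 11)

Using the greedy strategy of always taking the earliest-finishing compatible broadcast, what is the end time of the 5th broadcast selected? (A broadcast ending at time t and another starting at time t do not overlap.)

16

By end time: (2,3), (4,5), (6,7), (10,11), (10,12), (9,13), (15,16), (11,17).
Pick (2,3); next start ≥ 3 → (4,5); next start ≥ 5 → (6,7); next start ≥ 7 → (10,11); next start ≥ 11 → (15,16).
Selected: (2,3) (4,5) (6,7) (10,11) (15,16)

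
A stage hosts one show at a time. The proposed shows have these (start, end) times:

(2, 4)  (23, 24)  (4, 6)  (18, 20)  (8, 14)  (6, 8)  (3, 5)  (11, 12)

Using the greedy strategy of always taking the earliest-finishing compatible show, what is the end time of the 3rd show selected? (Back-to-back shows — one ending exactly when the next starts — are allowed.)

8

Greedy by earliest finish: after sorting by end time, pick each interval compatible with the last pick.
Sorted by end: (2,4)  (3,5)  (4,6)  (6,8)  (11,12)  (8,14)  (18,20)  (23,24)
take (2,4); take (4,6); take (6,8); take (11,12); skip (8,14); take (18,20); take (23,24).
Selected: (2,4) (4,6) (6,8) (11,12) (18,20) (23,24)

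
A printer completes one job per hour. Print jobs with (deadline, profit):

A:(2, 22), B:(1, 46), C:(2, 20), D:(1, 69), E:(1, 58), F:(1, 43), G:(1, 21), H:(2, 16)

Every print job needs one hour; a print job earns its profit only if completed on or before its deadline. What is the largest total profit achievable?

91

Sort by profit descending; place each in the latest free slot ≤ its deadline.
Profit order: D=69 E=58 B=46 F=43 A=22 G=21 C=20 H=16
Assign: D→slot 1, E skipped, B skipped, F skipped, A→slot 2, G skipped, C skipped, H skipped.
Slots: [1:D] [2:A]
Profit = 69 + 22 = 91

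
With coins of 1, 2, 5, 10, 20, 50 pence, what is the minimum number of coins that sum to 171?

171 = 3×50 + 1×20 + 1×1
Total coins = 3 + 1 + 1 = 5

5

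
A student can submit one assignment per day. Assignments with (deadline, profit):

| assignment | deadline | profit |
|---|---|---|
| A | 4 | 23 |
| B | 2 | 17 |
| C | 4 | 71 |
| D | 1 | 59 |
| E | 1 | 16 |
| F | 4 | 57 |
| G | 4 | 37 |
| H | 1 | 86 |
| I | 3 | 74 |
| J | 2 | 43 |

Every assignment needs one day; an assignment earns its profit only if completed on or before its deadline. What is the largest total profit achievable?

288

Profit order: H=86 I=74 C=71 D=59 F=57 J=43 G=37 A=23 B=17 E=16
Assign: H→slot 1, I→slot 3, C→slot 4, D skipped, F→slot 2, J skipped, G skipped, A skipped, B skipped, E skipped.
Slots: [1:H] [2:F] [3:I] [4:C]
Profit = 86 + 57 + 74 + 71 = 288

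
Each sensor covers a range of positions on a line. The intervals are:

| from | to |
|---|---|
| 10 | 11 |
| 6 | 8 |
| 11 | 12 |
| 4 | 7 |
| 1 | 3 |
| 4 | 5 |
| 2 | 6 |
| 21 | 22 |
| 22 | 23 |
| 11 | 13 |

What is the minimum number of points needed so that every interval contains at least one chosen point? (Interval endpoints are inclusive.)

5

Sort by right endpoint; whenever an interval is uncovered, place a point at its right end.
By right end: [1,3]  [4,5]  [2,6]  [4,7]  [6,8]  [10,11]  [11,12]  [11,13]  [21,22]  [22,23]
[1,3] uncovered → point at 3; [4,5] uncovered → point at 5; [6,8] uncovered → point at 8; [10,11] uncovered → point at 11; [21,22] uncovered → point at 22.
Points: 3, 5, 8, 11, 22 (5 total).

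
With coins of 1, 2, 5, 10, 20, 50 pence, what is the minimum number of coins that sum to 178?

Use the largest denomination that fits, subtract, and repeat.
178 − 3×50→28 − 1×20→8 − 1×5→3 − 1×2→1 − 1×1→0
Total coins = 3 + 1 + 1 + 1 + 1 = 7

7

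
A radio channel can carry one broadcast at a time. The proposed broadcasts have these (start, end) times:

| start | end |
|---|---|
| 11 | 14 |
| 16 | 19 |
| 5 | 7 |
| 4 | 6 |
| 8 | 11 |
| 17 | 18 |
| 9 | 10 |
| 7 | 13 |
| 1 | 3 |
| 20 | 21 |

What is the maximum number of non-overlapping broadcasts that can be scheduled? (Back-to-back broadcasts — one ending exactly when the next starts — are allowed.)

Order by finish time; keep every interval that doesn't clash with the previous kept one.
Sorted by end: (1,3)  (4,6)  (5,7)  (9,10)  (8,11)  (7,13)  (11,14)  (17,18)  (16,19)  (20,21)
take (1,3); take (4,6); take (9,10); take (11,14); take (17,18); take (20,21).
Selected 6 broadcasts.

6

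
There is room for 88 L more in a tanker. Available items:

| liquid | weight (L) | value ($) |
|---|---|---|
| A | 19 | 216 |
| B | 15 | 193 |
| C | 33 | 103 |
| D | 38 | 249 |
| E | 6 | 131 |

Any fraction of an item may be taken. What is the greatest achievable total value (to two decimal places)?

Greedy by value/weight ratio, highest first.
Ratios (sorted): E 21.83, B 12.87, A 11.37, D 6.55, C 3.12
take E (6 @ 131); take B (15 @ 193); take A (19 @ 216); take D (38 @ 249); take 10/33 of C → 31.21. Capacity used 88/88.
Total value = 820.21

820.21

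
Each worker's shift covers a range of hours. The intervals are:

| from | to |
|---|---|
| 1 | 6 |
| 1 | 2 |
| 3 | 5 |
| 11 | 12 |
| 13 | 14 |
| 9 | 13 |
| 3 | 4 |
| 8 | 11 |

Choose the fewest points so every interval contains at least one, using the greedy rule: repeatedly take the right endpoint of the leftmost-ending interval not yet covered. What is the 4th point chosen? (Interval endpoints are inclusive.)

Process intervals by earliest right end; each time one isn't hit yet, stab at its right endpoint.
Sorted: [1,2] [3,4] [3,5] [1,6] [8,11] [11,12] [9,13] [13,14]
{[1,2]} hit by 2; {[3,4],[3,5],[1,6]} hit by 4; {[8,11],[11,12],[9,13]} hit by 11; {[13,14]} hit by 14.
Points: 2, 4, 11, 14 (4 total).

14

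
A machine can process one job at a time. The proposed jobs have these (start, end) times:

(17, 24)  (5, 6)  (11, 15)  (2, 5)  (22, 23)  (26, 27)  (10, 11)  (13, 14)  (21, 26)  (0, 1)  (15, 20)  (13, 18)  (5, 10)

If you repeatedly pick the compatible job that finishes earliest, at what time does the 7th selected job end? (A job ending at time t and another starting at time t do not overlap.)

23

By end time: (0,1), (2,5), (5,6), (5,10), (10,11), (13,14), (11,15), (13,18), (15,20), (22,23), (17,24), (21,26), (26,27).
Pick (0,1); next start ≥ 1 → (2,5); next start ≥ 5 → (5,6); next start ≥ 6 → (10,11); next start ≥ 11 → (13,14); next start ≥ 14 → (15,20); next start ≥ 20 → (22,23); next start ≥ 23 → (26,27).
Selected: (0,1) (2,5) (5,6) (10,11) (13,14) (15,20) (22,23) (26,27)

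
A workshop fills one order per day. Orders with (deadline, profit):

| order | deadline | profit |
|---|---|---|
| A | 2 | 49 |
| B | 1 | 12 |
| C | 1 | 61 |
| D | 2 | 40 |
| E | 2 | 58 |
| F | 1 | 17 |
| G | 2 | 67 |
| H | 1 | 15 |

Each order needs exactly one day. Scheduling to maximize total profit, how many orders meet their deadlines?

2

Take jobs in profit order; each goes to the latest open slot no later than its deadline.
Profit order: G=67 C=61 E=58 A=49 D=40 F=17 H=15 B=12
Assign: G→slot 2, C→slot 1, E skipped, A skipped, D skipped, F skipped, H skipped, B skipped.
Slots: [1:C] [2:G]
2 of 8 scheduled.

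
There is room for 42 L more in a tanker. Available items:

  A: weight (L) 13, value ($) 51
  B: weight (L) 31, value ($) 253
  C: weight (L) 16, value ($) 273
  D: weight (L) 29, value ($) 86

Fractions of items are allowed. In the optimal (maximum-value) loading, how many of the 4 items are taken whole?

1

Sort by value per unit weight and fill in that order.
Order: C (273/16=17.06) > B (253/31=8.16) > A (51/13=3.92) > D (86/29=2.97)
Fill: take C (16 @ 273) → take 26/31 of B → 212.19; 42/42 used.
1 item(s) taken whole; one partial (take 26/31 of B).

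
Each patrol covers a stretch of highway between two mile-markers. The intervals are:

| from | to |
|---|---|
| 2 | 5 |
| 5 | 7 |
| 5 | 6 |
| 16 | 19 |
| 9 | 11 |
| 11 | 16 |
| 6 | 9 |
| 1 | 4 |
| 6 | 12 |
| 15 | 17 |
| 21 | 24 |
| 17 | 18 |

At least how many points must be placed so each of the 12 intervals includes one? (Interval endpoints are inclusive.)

5

Process intervals by earliest right end; each time one isn't hit yet, stab at its right endpoint.
By right end: [1,4]  [2,5]  [5,6]  [5,7]  [6,9]  [9,11]  [6,12]  [11,16]  [15,17]  [17,18]  [16,19]  [21,24]
[1,4] uncovered → point at 4; [5,6] uncovered → point at 6; [9,11] uncovered → point at 11; [15,17] uncovered → point at 17; [21,24] uncovered → point at 24.
Points: 4, 6, 11, 17, 24 (5 total).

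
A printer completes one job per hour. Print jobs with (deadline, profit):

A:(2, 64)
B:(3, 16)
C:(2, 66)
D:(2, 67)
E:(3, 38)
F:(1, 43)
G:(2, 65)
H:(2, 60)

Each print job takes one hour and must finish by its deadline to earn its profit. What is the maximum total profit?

Take jobs in profit order; each goes to the latest open slot no later than its deadline.
By profit: D(d2,67), C(d2,66), G(d2,65), A(d2,64), H(d2,60), F(d1,43), E(d3,38), B(d3,16)
D→slot 2; C→slot 1; G skipped; A skipped; H skipped; F skipped; E→slot 3; B skipped.
Profit = 66 + 67 + 38 = 171

171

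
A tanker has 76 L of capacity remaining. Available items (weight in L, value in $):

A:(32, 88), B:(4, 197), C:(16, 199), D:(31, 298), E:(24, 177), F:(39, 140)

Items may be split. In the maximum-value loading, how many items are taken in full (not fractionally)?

4

Ratios (sorted): B 49.25, C 12.44, D 9.61, E 7.38, F 3.59, A 2.75
take B (4 @ 197); take C (16 @ 199); take D (31 @ 298); take E (24 @ 177); take 1/39 of F → 3.59. Capacity used 76/76.
4 item(s) taken whole; one partial (take 1/39 of F).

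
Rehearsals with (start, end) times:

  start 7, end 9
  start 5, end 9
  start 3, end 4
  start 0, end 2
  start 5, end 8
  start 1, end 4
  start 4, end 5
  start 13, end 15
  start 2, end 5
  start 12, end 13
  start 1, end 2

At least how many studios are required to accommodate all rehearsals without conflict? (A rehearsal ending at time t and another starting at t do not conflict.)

3

Events (time:±→running): 0:+→1 1:+→2 1:+→3 … peak 3.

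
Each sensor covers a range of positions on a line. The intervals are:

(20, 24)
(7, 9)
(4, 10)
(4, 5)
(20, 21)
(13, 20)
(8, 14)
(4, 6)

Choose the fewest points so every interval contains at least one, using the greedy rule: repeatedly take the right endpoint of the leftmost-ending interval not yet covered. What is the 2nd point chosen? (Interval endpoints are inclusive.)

Process intervals by earliest right end; each time one isn't hit yet, stab at its right endpoint.
Sorted: [4,5] [4,6] [7,9] [4,10] [8,14] [13,20] [20,21] [20,24]
{[4,5],[4,6]} hit by 5; {[7,9],[4,10],[8,14]} hit by 9; {[13,20],[20,21],[20,24]} hit by 20.
Points: 5, 9, 20 (3 total).

9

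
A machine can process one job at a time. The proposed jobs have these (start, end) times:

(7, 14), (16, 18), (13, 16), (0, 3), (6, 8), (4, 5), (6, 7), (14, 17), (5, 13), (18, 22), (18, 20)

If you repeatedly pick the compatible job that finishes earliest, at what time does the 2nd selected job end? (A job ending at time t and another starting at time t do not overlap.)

Order by finish time; keep every interval that doesn't clash with the previous kept one.
By end time: (0,3), (4,5), (6,7), (6,8), (5,13), (7,14), (13,16), (14,17), (16,18), (18,20), (18,22).
Pick (0,3); next start ≥ 3 → (4,5); next start ≥ 5 → (6,7); next start ≥ 7 → (7,14); next start ≥ 14 → (14,17); next start ≥ 17 → (18,20).
Selected: (0,3) (4,5) (6,7) (7,14) (14,17) (18,20)

5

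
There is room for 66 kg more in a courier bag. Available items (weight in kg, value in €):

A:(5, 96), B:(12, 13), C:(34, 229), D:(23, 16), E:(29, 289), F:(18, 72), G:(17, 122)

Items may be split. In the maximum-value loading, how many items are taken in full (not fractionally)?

Sort by value per unit weight and fill in that order.
Ratios (sorted): A 19.20, E 9.97, G 7.18, C 6.74, F 4.00, B 1.08, D 0.70
take A (5 @ 96); take E (29 @ 289); take G (17 @ 122); take 15/34 of C → 101.03. Capacity used 66/66.
3 item(s) taken whole; one partial (take 15/34 of C).

3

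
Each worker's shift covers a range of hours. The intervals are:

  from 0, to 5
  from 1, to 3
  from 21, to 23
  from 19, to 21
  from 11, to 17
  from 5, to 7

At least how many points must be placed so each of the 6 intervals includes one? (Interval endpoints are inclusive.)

By right end: [1,3]  [0,5]  [5,7]  [11,17]  [19,21]  [21,23]
[1,3] uncovered → point at 3; [5,7] uncovered → point at 7; [11,17] uncovered → point at 17; [19,21] uncovered → point at 21.
Points: 3, 7, 17, 21 (4 total).

4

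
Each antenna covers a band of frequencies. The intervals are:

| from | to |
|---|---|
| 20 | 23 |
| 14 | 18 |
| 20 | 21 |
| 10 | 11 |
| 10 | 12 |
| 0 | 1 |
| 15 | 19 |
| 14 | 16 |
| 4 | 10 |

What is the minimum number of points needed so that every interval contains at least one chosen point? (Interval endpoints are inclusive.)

4

By right end: [0,1]  [4,10]  [10,11]  [10,12]  [14,16]  [14,18]  [15,19]  [20,21]  [20,23]
[0,1] uncovered → point at 1; [4,10] uncovered → point at 10; [14,16] uncovered → point at 16; [20,21] uncovered → point at 21.
Points: 1, 10, 16, 21 (4 total).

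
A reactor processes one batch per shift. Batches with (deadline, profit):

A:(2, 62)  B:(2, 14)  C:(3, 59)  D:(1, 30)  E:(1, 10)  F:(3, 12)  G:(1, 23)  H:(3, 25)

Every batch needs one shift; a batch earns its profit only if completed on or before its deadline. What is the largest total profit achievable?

151

Profit order: A=62 C=59 D=30 H=25 G=23 B=14 F=12 E=10
Assign: A→slot 2, C→slot 3, D→slot 1, H skipped, G skipped, B skipped, F skipped, E skipped.
Slots: [1:D] [2:A] [3:C]
Profit = 30 + 62 + 59 = 151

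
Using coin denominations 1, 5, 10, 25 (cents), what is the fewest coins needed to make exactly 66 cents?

66 − 2×25→16 − 1×10→6 − 1×5→1 − 1×1→0
Total coins = 2 + 1 + 1 + 1 = 5

5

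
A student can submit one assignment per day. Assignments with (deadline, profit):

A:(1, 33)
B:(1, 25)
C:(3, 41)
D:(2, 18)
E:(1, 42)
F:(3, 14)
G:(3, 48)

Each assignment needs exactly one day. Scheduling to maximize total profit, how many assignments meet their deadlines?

Profit order: G=48 E=42 C=41 A=33 B=25 D=18 F=14
Assign: G→slot 3, E→slot 1, C→slot 2, A skipped, B skipped, D skipped, F skipped.
Slots: [1:E] [2:C] [3:G]
3 of 7 scheduled.

3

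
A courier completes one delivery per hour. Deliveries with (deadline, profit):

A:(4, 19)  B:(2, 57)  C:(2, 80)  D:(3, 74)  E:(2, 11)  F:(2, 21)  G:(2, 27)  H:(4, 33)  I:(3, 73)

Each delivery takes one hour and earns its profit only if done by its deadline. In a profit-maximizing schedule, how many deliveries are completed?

4

By profit: C(d2,80), D(d3,74), I(d3,73), B(d2,57), H(d4,33), G(d2,27), F(d2,21), A(d4,19), E(d2,11)
C→slot 2; D→slot 3; I→slot 1; B skipped; H→slot 4; G skipped; F skipped; A skipped; E skipped.
4 of 9 scheduled.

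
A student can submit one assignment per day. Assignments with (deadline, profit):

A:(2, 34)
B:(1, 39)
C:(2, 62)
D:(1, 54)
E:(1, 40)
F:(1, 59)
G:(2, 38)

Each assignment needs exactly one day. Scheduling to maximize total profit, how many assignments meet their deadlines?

Take jobs in profit order; each goes to the latest open slot no later than its deadline.
By profit: C(d2,62), F(d1,59), D(d1,54), E(d1,40), B(d1,39), G(d2,38), A(d2,34)
C→slot 2; F→slot 1; D skipped; E skipped; B skipped; G skipped; A skipped.
2 of 7 scheduled.

2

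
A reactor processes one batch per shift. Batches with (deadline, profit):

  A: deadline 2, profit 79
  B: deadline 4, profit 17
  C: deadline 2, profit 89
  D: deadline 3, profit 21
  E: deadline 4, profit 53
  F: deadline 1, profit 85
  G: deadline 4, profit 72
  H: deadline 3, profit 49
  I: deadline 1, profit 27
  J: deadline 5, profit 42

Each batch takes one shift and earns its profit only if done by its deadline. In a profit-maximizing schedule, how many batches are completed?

Take jobs in profit order; each goes to the latest open slot no later than its deadline.
Profit order: C=89 F=85 A=79 G=72 E=53 H=49 J=42 I=27 D=21 B=17
Assign: C→slot 2, F→slot 1, A skipped, G→slot 4, E→slot 3, H skipped, J→slot 5, I skipped, D skipped, B skipped.
Slots: [1:F] [2:C] [3:E] [4:G] [5:J]
5 of 10 scheduled.

5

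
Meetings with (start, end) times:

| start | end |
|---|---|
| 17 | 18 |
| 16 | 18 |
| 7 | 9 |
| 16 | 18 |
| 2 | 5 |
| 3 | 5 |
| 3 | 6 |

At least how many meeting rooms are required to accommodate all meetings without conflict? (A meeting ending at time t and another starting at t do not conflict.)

3

The answer is the maximum number of intervals overlapping at any instant.
Events (time:±→running): 2:+→1 3:+→2 3:+→3 … peak 3.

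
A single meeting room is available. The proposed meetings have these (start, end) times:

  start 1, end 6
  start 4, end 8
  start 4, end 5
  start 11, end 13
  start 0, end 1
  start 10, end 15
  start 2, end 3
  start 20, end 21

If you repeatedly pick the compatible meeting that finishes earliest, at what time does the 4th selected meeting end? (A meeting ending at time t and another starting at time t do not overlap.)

13

Order by finish time; keep every interval that doesn't clash with the previous kept one.
Sorted by end: (0,1)  (2,3)  (4,5)  (1,6)  (4,8)  (11,13)  (10,15)  (20,21)
take (0,1); take (2,3); take (4,5); take (11,13); take (20,21).
Selected: (0,1) (2,3) (4,5) (11,13) (20,21)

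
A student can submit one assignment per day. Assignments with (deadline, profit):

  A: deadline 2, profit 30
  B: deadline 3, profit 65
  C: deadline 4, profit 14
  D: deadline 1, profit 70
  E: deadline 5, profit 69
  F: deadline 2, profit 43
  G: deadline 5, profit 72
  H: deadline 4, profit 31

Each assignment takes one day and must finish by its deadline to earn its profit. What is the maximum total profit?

Sort by profit descending; place each in the latest free slot ≤ its deadline.
Profit order: G=72 D=70 E=69 B=65 F=43 H=31 A=30 C=14
Assign: G→slot 5, D→slot 1, E→slot 4, B→slot 3, F→slot 2, H skipped, A skipped, C skipped.
Slots: [1:D] [2:F] [3:B] [4:E] [5:G]
Profit = 70 + 43 + 65 + 69 + 72 = 319

319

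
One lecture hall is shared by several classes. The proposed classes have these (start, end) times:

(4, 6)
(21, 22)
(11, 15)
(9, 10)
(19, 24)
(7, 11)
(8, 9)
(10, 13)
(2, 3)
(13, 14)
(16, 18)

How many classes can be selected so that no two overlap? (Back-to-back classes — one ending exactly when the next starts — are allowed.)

8

Sort by end time and greedily take each interval whose start is ≥ the last chosen end.
By end time: (2,3), (4,6), (8,9), (9,10), (7,11), (10,13), (13,14), (11,15), (16,18), (21,22), (19,24).
Pick (2,3); next start ≥ 3 → (4,6); next start ≥ 6 → (8,9); next start ≥ 9 → (9,10); next start ≥ 10 → (10,13); next start ≥ 13 → (13,14); next start ≥ 14 → (16,18); next start ≥ 18 → (21,22).
Selected 8 classes.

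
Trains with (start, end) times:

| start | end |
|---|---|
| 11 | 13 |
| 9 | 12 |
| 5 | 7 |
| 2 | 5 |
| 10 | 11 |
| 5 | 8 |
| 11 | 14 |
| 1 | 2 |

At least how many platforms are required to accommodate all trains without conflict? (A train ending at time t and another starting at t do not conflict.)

3

The answer is the maximum number of intervals overlapping at any instant.
starts: [1, 2, 5, 5, 9, 10, 11, 11]
ends:   [2, 5, 7, 8, 11, 12, 13, 14]
s1→1 e2→0 s2→1 e5→0 s5→1 s5→2 e7→1 e8→0 s9→1 s10→2 e11→1 s11→2 s11→3  — peak 3.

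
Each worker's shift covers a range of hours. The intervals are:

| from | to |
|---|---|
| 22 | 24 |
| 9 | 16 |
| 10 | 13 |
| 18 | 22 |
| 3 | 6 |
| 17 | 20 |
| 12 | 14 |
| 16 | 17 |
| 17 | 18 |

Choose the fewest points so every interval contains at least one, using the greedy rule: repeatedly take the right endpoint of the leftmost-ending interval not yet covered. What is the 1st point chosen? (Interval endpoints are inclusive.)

6

Sorted: [3,6] [10,13] [12,14] [9,16] [16,17] [17,18] [17,20] [18,22] [22,24]
{[3,6]} hit by 6; {[10,13],[12,14],[9,16]} hit by 13; {[16,17],[17,18],[17,20]} hit by 17; {[18,22],[22,24]} hit by 22.
Points: 6, 13, 17, 22 (4 total).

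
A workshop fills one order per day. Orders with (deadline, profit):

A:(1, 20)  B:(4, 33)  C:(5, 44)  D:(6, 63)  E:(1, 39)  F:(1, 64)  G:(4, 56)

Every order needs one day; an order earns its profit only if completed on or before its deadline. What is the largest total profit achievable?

260

Take jobs in profit order; each goes to the latest open slot no later than its deadline.
Profit order: F=64 D=63 G=56 C=44 E=39 B=33 A=20
Assign: F→slot 1, D→slot 6, G→slot 4, C→slot 5, E skipped, B→slot 3, A skipped.
Slots: [1:F] [3:B] [4:G] [5:C] [6:D]
Profit = 64 + 33 + 56 + 44 + 63 = 260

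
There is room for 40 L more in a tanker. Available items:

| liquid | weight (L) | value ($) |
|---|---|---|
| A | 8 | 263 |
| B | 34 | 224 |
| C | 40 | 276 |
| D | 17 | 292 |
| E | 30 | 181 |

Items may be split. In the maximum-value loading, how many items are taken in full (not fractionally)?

Ratios (sorted): A 32.88, D 17.18, C 6.90, B 6.59, E 6.03
take A (8 @ 263); take D (17 @ 292); take 15/40 of C → 103.50. Capacity used 40/40.
2 item(s) taken whole; one partial (take 15/40 of C).

2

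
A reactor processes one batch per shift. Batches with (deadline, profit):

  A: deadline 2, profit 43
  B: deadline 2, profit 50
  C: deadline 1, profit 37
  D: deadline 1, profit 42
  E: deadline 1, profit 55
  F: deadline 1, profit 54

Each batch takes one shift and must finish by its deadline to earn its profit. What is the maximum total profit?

105

Sort by profit descending; place each in the latest free slot ≤ its deadline.
Profit order: E=55 F=54 B=50 A=43 D=42 C=37
Assign: E→slot 1, F skipped, B→slot 2, A skipped, D skipped, C skipped.
Slots: [1:E] [2:B]
Profit = 55 + 50 = 105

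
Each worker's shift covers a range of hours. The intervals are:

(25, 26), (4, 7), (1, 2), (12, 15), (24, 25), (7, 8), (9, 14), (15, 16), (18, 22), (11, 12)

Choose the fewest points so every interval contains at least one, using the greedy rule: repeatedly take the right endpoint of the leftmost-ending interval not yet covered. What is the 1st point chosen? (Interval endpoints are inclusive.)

2

Sort by right endpoint; whenever an interval is uncovered, place a point at its right end.
Sorted: [1,2] [4,7] [7,8] [11,12] [9,14] [12,15] [15,16] [18,22] [24,25] [25,26]
{[1,2]} hit by 2; {[4,7],[7,8]} hit by 7; {[11,12],[9,14],[12,15]} hit by 12; {[15,16]} hit by 16; {[18,22]} hit by 22; {[24,25],[25,26]} hit by 25.
Points: 2, 7, 12, 16, 22, 25 (6 total).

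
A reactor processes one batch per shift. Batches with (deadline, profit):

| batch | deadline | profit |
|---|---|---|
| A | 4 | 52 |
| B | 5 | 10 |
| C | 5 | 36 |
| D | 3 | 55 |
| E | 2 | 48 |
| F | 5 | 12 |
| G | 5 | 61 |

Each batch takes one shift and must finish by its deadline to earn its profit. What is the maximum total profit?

Take jobs in profit order; each goes to the latest open slot no later than its deadline.
By profit: G(d5,61), D(d3,55), A(d4,52), E(d2,48), C(d5,36), F(d5,12), B(d5,10)
G→slot 5; D→slot 3; A→slot 4; E→slot 2; C→slot 1; F skipped; B skipped.
Profit = 36 + 48 + 55 + 52 + 61 = 252

252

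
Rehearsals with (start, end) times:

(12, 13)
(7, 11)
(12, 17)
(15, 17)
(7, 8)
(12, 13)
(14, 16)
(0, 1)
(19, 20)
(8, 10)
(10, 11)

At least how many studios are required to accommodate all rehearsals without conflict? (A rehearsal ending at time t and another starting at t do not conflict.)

The answer is the maximum number of intervals overlapping at any instant.
Events (time:±→running): 0:+→1 1:-→0 7:+→1 7:+→2 8:-→1 8:+→2 10:-→1 10:+→2 11:-→1 11:-→0 12:+→1 12:+→2 12:+→3 … peak 3.

3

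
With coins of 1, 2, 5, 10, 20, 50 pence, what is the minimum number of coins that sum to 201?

Greedy: take as many of the largest coin as possible, then repeat with the remainder.
201 = 4×50 + 1×1
Total coins = 4 + 1 = 5

5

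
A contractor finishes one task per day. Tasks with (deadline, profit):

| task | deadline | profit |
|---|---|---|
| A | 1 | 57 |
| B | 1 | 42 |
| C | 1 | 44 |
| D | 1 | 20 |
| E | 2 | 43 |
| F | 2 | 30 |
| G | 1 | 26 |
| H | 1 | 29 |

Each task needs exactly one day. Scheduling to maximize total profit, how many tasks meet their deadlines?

2

Sort by profit descending; place each in the latest free slot ≤ its deadline.
Profit order: A=57 C=44 E=43 B=42 F=30 H=29 G=26 D=20
Assign: A→slot 1, C skipped, E→slot 2, B skipped, F skipped, H skipped, G skipped, D skipped.
Slots: [1:A] [2:E]
2 of 8 scheduled.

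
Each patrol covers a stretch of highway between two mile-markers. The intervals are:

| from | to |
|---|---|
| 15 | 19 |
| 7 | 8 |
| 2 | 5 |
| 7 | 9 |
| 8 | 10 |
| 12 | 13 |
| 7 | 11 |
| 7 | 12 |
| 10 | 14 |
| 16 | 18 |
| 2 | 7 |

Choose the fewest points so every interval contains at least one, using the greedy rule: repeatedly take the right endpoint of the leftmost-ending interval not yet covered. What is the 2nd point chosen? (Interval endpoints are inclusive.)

8

Sorted: [2,5] [2,7] [7,8] [7,9] [8,10] [7,11] [7,12] [12,13] [10,14] [16,18] [15,19]
{[2,5],[2,7]} hit by 5; {[7,8],[7,9],[8,10],[7,11],[7,12]} hit by 8; {[12,13],[10,14]} hit by 13; {[16,18],[15,19]} hit by 18.
Points: 5, 8, 13, 18 (4 total).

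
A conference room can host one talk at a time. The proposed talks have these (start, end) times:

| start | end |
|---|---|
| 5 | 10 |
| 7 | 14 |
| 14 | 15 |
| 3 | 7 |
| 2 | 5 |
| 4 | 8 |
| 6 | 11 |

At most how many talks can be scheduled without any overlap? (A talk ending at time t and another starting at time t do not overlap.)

Sort by end time and greedily take each interval whose start is ≥ the last chosen end.
By end time: (2,5), (3,7), (4,8), (5,10), (6,11), (7,14), (14,15).
Pick (2,5); next start ≥ 5 → (5,10); next start ≥ 10 → (14,15).
Selected 3 talks.

3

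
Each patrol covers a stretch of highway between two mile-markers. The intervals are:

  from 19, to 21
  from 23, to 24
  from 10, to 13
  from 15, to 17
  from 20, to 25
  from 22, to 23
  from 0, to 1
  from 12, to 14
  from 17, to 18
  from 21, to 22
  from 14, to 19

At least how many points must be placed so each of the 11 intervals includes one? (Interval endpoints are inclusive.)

5

Process intervals by earliest right end; each time one isn't hit yet, stab at its right endpoint.
Sorted: [0,1] [10,13] [12,14] [15,17] [17,18] [14,19] [19,21] [21,22] [22,23] [23,24] [20,25]
{[0,1]} hit by 1; {[10,13],[12,14]} hit by 13; {[15,17],[17,18],[14,19]} hit by 17; {[19,21],[21,22]} hit by 21; {[22,23],[23,24],[20,25]} hit by 23.
Points: 1, 13, 17, 21, 23 (5 total).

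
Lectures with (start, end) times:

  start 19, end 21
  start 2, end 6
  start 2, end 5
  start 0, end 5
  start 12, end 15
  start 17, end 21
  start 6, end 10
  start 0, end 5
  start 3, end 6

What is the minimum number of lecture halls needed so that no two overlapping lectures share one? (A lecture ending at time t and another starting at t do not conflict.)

Count concurrent intervals with a sweep; the peak is the room count.
starts: [0, 0, 2, 2, 3, 6, 12, 17, 19]
ends:   [5, 5, 5, 6, 6, 10, 15, 21, 21]
s0→1 s0→2 s2→3 s2→4 s3→5  — peak 5.

5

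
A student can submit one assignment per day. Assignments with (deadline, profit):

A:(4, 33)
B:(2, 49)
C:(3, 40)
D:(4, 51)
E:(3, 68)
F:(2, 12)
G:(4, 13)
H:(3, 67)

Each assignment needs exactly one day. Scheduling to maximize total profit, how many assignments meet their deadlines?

4

Profit order: E=68 H=67 D=51 B=49 C=40 A=33 G=13 F=12
Assign: E→slot 3, H→slot 2, D→slot 4, B→slot 1, C skipped, A skipped, G skipped, F skipped.
Slots: [1:B] [2:H] [3:E] [4:D]
4 of 8 scheduled.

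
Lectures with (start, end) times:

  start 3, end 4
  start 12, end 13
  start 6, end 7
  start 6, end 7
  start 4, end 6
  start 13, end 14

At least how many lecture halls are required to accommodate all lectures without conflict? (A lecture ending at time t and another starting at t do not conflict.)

2

Count concurrent intervals with a sweep; the peak is the room count.
starts: [3, 4, 6, 6, 12, 13]
ends:   [4, 6, 7, 7, 13, 14]
s3→1 e4→0 s4→1 e6→0 s6→1 s6→2  — peak 2.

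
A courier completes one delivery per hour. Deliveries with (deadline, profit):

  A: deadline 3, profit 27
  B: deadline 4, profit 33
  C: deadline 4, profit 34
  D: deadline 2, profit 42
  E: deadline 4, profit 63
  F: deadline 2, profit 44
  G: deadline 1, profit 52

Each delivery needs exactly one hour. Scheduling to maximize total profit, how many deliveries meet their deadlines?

4

Sort by profit descending; place each in the latest free slot ≤ its deadline.
Profit order: E=63 G=52 F=44 D=42 C=34 B=33 A=27
Assign: E→slot 4, G→slot 1, F→slot 2, D skipped, C→slot 3, B skipped, A skipped.
Slots: [1:G] [2:F] [3:C] [4:E]
4 of 7 scheduled.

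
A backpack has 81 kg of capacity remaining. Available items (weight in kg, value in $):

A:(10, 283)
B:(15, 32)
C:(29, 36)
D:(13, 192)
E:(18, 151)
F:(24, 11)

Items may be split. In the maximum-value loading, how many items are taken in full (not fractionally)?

4

Ratios (sorted): A 28.30, D 14.77, E 8.39, B 2.13, C 1.24, F 0.46
take A (10 @ 283); take D (13 @ 192); take E (18 @ 151); take B (15 @ 32); take 25/29 of C → 31.03. Capacity used 81/81.
4 item(s) taken whole; one partial (take 25/29 of C).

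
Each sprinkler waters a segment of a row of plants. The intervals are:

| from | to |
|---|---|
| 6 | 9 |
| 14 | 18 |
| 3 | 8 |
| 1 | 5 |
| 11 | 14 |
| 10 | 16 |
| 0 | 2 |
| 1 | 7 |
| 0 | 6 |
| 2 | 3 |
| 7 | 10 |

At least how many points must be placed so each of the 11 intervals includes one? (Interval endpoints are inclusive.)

3

Sort by right endpoint; whenever an interval is uncovered, place a point at its right end.
Sorted: [0,2] [2,3] [1,5] [0,6] [1,7] [3,8] [6,9] [7,10] [11,14] [10,16] [14,18]
{[0,2],[2,3],[1,5],[0,6],[1,7]} hit by 2; {[3,8],[6,9],[7,10]} hit by 8; {[11,14],[10,16],[14,18]} hit by 14.
Points: 2, 8, 14 (3 total).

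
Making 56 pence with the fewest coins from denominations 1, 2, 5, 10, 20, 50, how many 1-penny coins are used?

1

56 = 1×50 + 1×5 + 1×1
Count of 1: 1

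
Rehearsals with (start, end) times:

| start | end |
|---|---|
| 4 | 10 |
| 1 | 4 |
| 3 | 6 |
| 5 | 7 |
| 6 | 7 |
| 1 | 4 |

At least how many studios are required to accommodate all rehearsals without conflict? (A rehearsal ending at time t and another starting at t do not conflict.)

3

The answer is the maximum number of intervals overlapping at any instant.
Events (time:±→running): 1:+→1 1:+→2 3:+→3 … peak 3.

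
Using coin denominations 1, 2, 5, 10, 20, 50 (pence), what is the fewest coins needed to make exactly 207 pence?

6

Use the largest denomination that fits, subtract, and repeat.
207 = 4×50 + 1×5 + 1×2
Total coins = 4 + 1 + 1 = 6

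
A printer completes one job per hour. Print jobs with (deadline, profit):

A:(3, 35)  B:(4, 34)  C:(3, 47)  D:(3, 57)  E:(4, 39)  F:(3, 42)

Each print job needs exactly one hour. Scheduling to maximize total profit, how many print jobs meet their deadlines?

Take jobs in profit order; each goes to the latest open slot no later than its deadline.
By profit: D(d3,57), C(d3,47), F(d3,42), E(d4,39), A(d3,35), B(d4,34)
D→slot 3; C→slot 2; F→slot 1; E→slot 4; A skipped; B skipped.
4 of 6 scheduled.

4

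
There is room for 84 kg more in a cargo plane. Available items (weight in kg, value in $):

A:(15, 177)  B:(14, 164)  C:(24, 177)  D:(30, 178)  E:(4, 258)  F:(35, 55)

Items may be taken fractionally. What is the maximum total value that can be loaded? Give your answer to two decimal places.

Ratios (sorted): E 64.50, A 11.80, B 11.71, C 7.38, D 5.93, F 1.57
take E (4 @ 258); take A (15 @ 177); take B (14 @ 164); take C (24 @ 177); take 27/30 of D → 160.20. Capacity used 84/84.
Total value = 936.20

936.20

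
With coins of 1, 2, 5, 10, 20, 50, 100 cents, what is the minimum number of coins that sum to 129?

5

129 = 1×100 + 1×20 + 1×5 + 2×2
Total coins = 1 + 1 + 1 + 2 = 5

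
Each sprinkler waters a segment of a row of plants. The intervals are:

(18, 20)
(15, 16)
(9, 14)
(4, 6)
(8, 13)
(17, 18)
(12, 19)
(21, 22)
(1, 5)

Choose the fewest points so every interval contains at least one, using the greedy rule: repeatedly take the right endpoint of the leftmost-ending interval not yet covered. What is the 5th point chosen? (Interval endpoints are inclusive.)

By right end: [1,5]  [4,6]  [8,13]  [9,14]  [15,16]  [17,18]  [12,19]  [18,20]  [21,22]
[1,5] uncovered → point at 5; [8,13] uncovered → point at 13; [15,16] uncovered → point at 16; [17,18] uncovered → point at 18; [21,22] uncovered → point at 22.
Points: 5, 13, 16, 18, 22 (5 total).

22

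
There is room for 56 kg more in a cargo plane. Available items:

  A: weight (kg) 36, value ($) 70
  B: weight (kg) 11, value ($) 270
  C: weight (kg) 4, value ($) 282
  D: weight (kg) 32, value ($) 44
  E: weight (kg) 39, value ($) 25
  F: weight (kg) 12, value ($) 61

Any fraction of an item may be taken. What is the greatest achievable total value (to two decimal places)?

669.39

Greedy by value/weight ratio, highest first.
Ratios (sorted): C 70.50, B 24.55, F 5.08, A 1.94, D 1.38, E 0.64
take C (4 @ 282); take B (11 @ 270); take F (12 @ 61); take 29/36 of A → 56.39. Capacity used 56/56.
Total value = 669.39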